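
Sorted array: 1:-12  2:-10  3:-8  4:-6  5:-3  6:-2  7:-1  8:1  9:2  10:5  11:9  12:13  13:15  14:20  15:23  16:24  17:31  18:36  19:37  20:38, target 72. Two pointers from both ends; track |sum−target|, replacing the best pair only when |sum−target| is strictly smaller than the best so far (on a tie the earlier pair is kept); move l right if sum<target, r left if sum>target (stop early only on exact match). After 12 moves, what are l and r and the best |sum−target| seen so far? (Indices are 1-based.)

l=13, r=20, best |Δ|=21

l=1 r=20: -12+38=26 d=46 *, l++
l=2 r=20: -10+38=28 d=44 *, l++
l=3 r=20: -8+38=30 d=42 *, l++
l=4 r=20: -6+38=32 d=40 *, l++
l=5 r=20: -3+38=35 d=37 *, l++
l=6 r=20: -2+38=36 d=36 *, l++
l=7 r=20: -1+38=37 d=35 *, l++
l=8 r=20: 1+38=39 d=33 *, l++
l=9 r=20: 2+38=40 d=32 *, l++
l=10 r=20: 5+38=43 d=29 *, l++
l=11 r=20: 9+38=47 d=25 *, l++
l=12 r=20: 13+38=51 d=21 *, l++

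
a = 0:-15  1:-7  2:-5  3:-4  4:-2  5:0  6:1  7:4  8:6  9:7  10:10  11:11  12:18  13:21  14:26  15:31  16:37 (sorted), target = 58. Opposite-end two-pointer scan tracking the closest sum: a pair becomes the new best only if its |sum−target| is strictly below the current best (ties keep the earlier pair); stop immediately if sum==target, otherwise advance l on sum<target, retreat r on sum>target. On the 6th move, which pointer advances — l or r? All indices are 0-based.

[0,16] -15+37=22 d=36 * → l++
[1,16] -7+37=30 d=28 * → l++
[2,16] -5+37=32 d=26 * → l++
[3,16] -4+37=33 d=25 * → l++
[4,16] -2+37=35 d=23 * → l++
[5,16] 0+37=37 d=21 * → l++

l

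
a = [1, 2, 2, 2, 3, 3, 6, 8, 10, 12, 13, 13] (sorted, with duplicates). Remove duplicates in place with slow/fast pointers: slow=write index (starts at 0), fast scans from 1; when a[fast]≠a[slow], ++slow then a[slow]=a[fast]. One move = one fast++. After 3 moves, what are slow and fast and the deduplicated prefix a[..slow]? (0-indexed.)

slow=1, fast=4, prefix=[1, 2]

(s=0,f=1) a[fast]=2≠a[slow]=1 write a[1]=2 → slow++,fast++
(s=1,f=2) a[fast]=2=a[slow] dup → fast++
(s=1,f=3) a[fast]=2=a[slow] dup → fast++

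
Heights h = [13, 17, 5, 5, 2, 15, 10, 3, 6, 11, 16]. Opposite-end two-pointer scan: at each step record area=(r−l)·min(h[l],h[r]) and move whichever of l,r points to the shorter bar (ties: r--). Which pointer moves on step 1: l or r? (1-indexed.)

[1,11] min(13,16)*10=130 best=130 * → l++

l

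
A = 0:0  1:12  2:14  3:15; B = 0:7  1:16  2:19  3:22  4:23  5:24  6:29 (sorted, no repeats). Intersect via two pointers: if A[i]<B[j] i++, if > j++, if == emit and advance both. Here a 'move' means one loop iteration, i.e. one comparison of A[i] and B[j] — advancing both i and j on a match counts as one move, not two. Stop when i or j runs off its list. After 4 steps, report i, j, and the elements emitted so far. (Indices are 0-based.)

i=3, j=1, emitted=[]

[i=0,j=0] 0<7 → i++
[i=1,j=0] 12>7 → j++
[i=1,j=1] 12<16 → i++
[i=2,j=1] 14<16 → i++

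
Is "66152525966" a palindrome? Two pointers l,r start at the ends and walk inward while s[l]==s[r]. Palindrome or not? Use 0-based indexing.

not a palindrome (mismatch at 2,8)

l=0 r=10: '6'=='6', l++,r--
l=1 r=9: '6'=='6', l++,r--
l=2 r=8: '1'!='9', stop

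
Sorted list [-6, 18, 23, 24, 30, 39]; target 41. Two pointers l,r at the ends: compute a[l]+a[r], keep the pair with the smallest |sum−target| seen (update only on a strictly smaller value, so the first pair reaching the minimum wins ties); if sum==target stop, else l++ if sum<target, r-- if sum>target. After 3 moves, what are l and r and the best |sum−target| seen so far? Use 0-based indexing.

l=1, r=3, best |Δ|=7

l=0 r=5: -6+39=33 d=8 *, l++
l=1 r=5: 18+39=57 d=16, r--
l=1 r=4: 18+30=48 d=7 *, r--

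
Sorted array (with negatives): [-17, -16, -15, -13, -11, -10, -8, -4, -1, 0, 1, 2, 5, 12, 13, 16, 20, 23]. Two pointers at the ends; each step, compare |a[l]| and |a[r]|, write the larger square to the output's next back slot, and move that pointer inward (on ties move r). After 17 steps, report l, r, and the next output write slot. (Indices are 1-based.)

l=10, r=10, next write slot=1

[1,18] |-17|<=|23| out[18]=529 → r--
[1,17] |-17|<=|20| out[17]=400 → r--
[1,16] |-17|>|16| out[16]=289 → l++
[2,16] |-16|<=|16| out[15]=256 → r--
[2,15] |-16|>|13| out[14]=256 → l++
[3,15] |-15|>|13| out[13]=225 → l++
[4,15] |-13|<=|13| out[12]=169 → r--
[4,14] |-13|>|12| out[11]=169 → l++
[5,14] |-11|<=|12| out[10]=144 → r--
[5,13] |-11|>|5| out[9]=121 → l++
[6,13] |-10|>|5| out[8]=100 → l++
[7,13] |-8|>|5| out[7]=64 → l++
[8,13] |-4|<=|5| out[6]=25 → r--
[8,12] |-4|>|2| out[5]=16 → l++
[9,12] |-1|<=|2| out[4]=4 → r--
[9,11] |-1|<=|1| out[3]=1 → r--
[9,10] |-1|>|0| out[2]=1 → l++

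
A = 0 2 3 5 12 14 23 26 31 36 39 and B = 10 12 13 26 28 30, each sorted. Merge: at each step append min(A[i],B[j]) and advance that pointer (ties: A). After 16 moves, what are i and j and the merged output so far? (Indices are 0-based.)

[i=0,j=0] A[i]=0<=B[j]=10 take 0 → i++
[i=1,j=0] A[i]=2<=B[j]=10 take 2 → i++
[i=2,j=0] A[i]=3<=B[j]=10 take 3 → i++
[i=3,j=0] A[i]=5<=B[j]=10 take 5 → i++
[i=4,j=0] A[i]=12>B[j]=10 take 10 → j++
[i=4,j=1] A[i]=12<=B[j]=12 take 12 → i++
[i=5,j=1] A[i]=14>B[j]=12 take 12 → j++
[i=5,j=2] A[i]=14>B[j]=13 take 13 → j++
[i=5,j=3] A[i]=14<=B[j]=26 take 14 → i++
[i=6,j=3] A[i]=23<=B[j]=26 take 23 → i++
[i=7,j=3] A[i]=26<=B[j]=26 take 26 → i++
[i=8,j=3] A[i]=31>B[j]=26 take 26 → j++
[i=8,j=4] A[i]=31>B[j]=28 take 28 → j++
[i=8,j=5] A[i]=31>B[j]=30 take 30 → j++
[i=8,j=6] B done, take A[i]=31 → i++
[i=9,j=6] B done, take A[i]=36 → i++

i=10, j=6, merged so far=[0, 2, 3, 5, 10, 12, 12, 13, 14, 23, 26, 26, 28, 30, 31, 36]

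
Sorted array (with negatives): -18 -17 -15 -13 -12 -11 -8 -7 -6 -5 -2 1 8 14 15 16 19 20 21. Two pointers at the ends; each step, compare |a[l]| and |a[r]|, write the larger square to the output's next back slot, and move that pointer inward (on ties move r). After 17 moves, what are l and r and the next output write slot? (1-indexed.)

l=11, r=12, next write slot=2

[1,19] |-18|<=|21| out[19]=441 → r--
[1,18] |-18|<=|20| out[18]=400 → r--
[1,17] |-18|<=|19| out[17]=361 → r--
[1,16] |-18|>|16| out[16]=324 → l++
[2,16] |-17|>|16| out[15]=289 → l++
[3,16] |-15|<=|16| out[14]=256 → r--
[3,15] |-15|<=|15| out[13]=225 → r--
[3,14] |-15|>|14| out[12]=225 → l++
[4,14] |-13|<=|14| out[11]=196 → r--
[4,13] |-13|>|8| out[10]=169 → l++
[5,13] |-12|>|8| out[9]=144 → l++
[6,13] |-11|>|8| out[8]=121 → l++
[7,13] |-8|<=|8| out[7]=64 → r--
[7,12] |-8|>|1| out[6]=64 → l++
[8,12] |-7|>|1| out[5]=49 → l++
[9,12] |-6|>|1| out[4]=36 → l++
[10,12] |-5|>|1| out[3]=25 → l++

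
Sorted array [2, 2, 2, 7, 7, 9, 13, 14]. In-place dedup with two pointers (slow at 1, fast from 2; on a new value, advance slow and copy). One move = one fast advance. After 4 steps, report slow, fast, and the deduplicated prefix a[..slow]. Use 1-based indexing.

slow=1 fast=2: a[fast]=2=a[slow] dup, fast++
slow=1 fast=3: a[fast]=2=a[slow] dup, fast++
slow=1 fast=4: a[fast]=7≠a[slow]=2 write a[2]=7, slow++,fast++
slow=2 fast=5: a[fast]=7=a[slow] dup, fast++

slow=2, fast=6, prefix=[2, 7]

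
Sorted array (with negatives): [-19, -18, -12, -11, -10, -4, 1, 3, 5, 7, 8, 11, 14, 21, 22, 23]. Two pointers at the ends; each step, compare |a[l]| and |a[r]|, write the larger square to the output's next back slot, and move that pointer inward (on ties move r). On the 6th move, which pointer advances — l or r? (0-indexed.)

l=0 r=15: |-19|<=|23| out[15]=529, r--
l=0 r=14: |-19|<=|22| out[14]=484, r--
l=0 r=13: |-19|<=|21| out[13]=441, r--
l=0 r=12: |-19|>|14| out[12]=361, l++
l=1 r=12: |-18|>|14| out[11]=324, l++
l=2 r=12: |-12|<=|14| out[10]=196, r--

r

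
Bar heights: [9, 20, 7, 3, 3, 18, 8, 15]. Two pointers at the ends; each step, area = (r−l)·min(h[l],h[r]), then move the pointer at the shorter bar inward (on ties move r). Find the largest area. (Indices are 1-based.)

l=1 r=8: min(9,15)*7=63 best=63 *, l++
l=2 r=8: min(20,15)*6=90 best=90 *, r--
l=2 r=7: min(20,8)*5=40 best=90, r--
l=2 r=6: min(20,18)*4=72 best=90, r--
l=2 r=5: min(20,3)*3=9 best=90, r--
l=2 r=4: min(20,3)*2=6 best=90, r--
l=2 r=3: min(20,7)*1=7 best=90, r--

max area = 90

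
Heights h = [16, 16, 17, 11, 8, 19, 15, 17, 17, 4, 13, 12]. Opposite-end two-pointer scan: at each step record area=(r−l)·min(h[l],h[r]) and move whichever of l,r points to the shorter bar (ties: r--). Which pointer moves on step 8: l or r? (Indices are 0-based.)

l=0 r=11: min(16,12)*11=132 best=132 *, r--
l=0 r=10: min(16,13)*10=130 best=132, r--
l=0 r=9: min(16,4)*9=36 best=132, r--
l=0 r=8: min(16,17)*8=128 best=132, l++
l=1 r=8: min(16,17)*7=112 best=132, l++
l=2 r=8: min(17,17)*6=102 best=132, r--
l=2 r=7: min(17,17)*5=85 best=132, r--
l=2 r=6: min(17,15)*4=60 best=132, r--

r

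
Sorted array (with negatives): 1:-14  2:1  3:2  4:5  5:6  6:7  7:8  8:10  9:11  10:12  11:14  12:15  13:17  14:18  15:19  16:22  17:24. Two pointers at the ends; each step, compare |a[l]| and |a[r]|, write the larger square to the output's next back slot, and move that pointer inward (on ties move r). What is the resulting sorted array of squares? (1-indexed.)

[1, 4, 25, 36, 49, 64, 100, 121, 144, 196, 196, 225, 289, 324, 361, 484, 576]

l=1 r=17: |-14|<=|24| out[17]=576, r--
l=1 r=16: |-14|<=|22| out[16]=484, r--
l=1 r=15: |-14|<=|19| out[15]=361, r--
l=1 r=14: |-14|<=|18| out[14]=324, r--
l=1 r=13: |-14|<=|17| out[13]=289, r--
l=1 r=12: |-14|<=|15| out[12]=225, r--
l=1 r=11: |-14|<=|14| out[11]=196, r--
l=1 r=10: |-14|>|12| out[10]=196, l++
l=2 r=10: |1|<=|12| out[9]=144, r--
l=2 r=9: |1|<=|11| out[8]=121, r--
l=2 r=8: |1|<=|10| out[7]=100, r--
l=2 r=7: |1|<=|8| out[6]=64, r--
l=2 r=6: |1|<=|7| out[5]=49, r--
l=2 r=5: |1|<=|6| out[4]=36, r--
l=2 r=4: |1|<=|5| out[3]=25, r--
l=2 r=3: |1|<=|2| out[2]=4, r--
l=2 r=2: |1|<=|1| out[1]=1, r--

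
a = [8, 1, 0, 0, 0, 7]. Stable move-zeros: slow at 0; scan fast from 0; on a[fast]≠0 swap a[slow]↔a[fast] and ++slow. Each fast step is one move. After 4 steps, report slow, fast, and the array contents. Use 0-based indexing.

slow=0 fast=0: a[fast]=8≠0 swap→a[0]=8, slow++,fast++
slow=1 fast=1: a[fast]=1≠0 swap→a[1]=1, slow++,fast++
slow=2 fast=2: a[fast]=0, fast++
slow=2 fast=3: a[fast]=0, fast++

slow=2, fast=4, a=[8, 1, 0, 0, 0, 7]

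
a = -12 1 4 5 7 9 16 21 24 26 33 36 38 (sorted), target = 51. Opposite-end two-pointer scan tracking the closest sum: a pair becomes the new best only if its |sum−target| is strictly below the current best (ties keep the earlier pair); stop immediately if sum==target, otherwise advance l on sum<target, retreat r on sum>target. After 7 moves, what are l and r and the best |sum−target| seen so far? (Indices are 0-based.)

l=6, r=11, best |Δ|=3

l=0 r=12: -12+38=26 d=25 *, l++
l=1 r=12: 1+38=39 d=12 *, l++
l=2 r=12: 4+38=42 d=9 *, l++
l=3 r=12: 5+38=43 d=8 *, l++
l=4 r=12: 7+38=45 d=6 *, l++
l=5 r=12: 9+38=47 d=4 *, l++
l=6 r=12: 16+38=54 d=3 *, r--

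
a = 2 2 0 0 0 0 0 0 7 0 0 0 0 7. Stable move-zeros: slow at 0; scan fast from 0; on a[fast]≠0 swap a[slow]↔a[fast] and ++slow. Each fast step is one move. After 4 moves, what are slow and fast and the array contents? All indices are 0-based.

(s=0,f=0) a[fast]=2≠0 swap→a[0]=2 → slow++,fast++
(s=1,f=1) a[fast]=2≠0 swap→a[1]=2 → slow++,fast++
(s=2,f=2) a[fast]=0 → fast++
(s=2,f=3) a[fast]=0 → fast++

slow=2, fast=4, a=[2, 2, 0, 0, 0, 0, 0, 0, 7, 0, 0, 0, 0, 7]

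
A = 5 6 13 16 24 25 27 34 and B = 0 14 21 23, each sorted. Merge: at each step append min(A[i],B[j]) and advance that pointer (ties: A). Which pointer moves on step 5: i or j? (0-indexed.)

[i=0,j=0] A[i]=5>B[j]=0 take 0 → j++
[i=0,j=1] A[i]=5<=B[j]=14 take 5 → i++
[i=1,j=1] A[i]=6<=B[j]=14 take 6 → i++
[i=2,j=1] A[i]=13<=B[j]=14 take 13 → i++
[i=3,j=1] A[i]=16>B[j]=14 take 14 → j++

j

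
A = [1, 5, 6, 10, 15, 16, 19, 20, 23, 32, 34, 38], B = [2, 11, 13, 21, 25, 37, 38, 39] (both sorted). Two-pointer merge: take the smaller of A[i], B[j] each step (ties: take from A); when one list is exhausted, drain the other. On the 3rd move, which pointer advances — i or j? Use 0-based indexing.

i

i=0 j=0: A[i]=1<=B[j]=2 take 1, i++
i=1 j=0: A[i]=5>B[j]=2 take 2, j++
i=1 j=1: A[i]=5<=B[j]=11 take 5, i++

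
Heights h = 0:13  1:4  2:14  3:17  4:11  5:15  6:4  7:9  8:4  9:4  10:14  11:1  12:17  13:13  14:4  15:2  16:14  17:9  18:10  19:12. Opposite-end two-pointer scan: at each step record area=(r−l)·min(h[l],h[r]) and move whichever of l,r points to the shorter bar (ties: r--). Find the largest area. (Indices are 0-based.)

max area = 228

[0,19] min(13,12)*19=228 best=228 * → r--
[0,18] min(13,10)*18=180 best=228 → r--
[0,17] min(13,9)*17=153 best=228 → r--
[0,16] min(13,14)*16=208 best=228 → l++
[1,16] min(4,14)*15=60 best=228 → l++
[2,16] min(14,14)*14=196 best=228 → r--
[2,15] min(14,2)*13=26 best=228 → r--
[2,14] min(14,4)*12=48 best=228 → r--
[2,13] min(14,13)*11=143 best=228 → r--
[2,12] min(14,17)*10=140 best=228 → l++
[3,12] min(17,17)*9=153 best=228 → r--
[3,11] min(17,1)*8=8 best=228 → r--
[3,10] min(17,14)*7=98 best=228 → r--
[3,9] min(17,4)*6=24 best=228 → r--
[3,8] min(17,4)*5=20 best=228 → r--
[3,7] min(17,9)*4=36 best=228 → r--
[3,6] min(17,4)*3=12 best=228 → r--
[3,5] min(17,15)*2=30 best=228 → r--
[3,4] min(17,11)*1=11 best=228 → r--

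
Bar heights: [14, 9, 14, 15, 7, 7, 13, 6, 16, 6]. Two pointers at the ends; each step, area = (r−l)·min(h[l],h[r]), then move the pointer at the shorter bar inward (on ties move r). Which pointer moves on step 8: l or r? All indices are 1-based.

[1,10] min(14,6)*9=54 best=54 * → r--
[1,9] min(14,16)*8=112 best=112 * → l++
[2,9] min(9,16)*7=63 best=112 → l++
[3,9] min(14,16)*6=84 best=112 → l++
[4,9] min(15,16)*5=75 best=112 → l++
[5,9] min(7,16)*4=28 best=112 → l++
[6,9] min(7,16)*3=21 best=112 → l++
[7,9] min(13,16)*2=26 best=112 → l++

l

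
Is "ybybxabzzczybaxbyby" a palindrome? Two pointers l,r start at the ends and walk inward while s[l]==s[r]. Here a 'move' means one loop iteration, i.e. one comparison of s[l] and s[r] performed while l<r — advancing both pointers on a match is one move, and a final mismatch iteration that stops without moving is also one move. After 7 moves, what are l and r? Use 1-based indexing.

l=8, r=12

[1,19] 'y'=='y' → l++,r--
[2,18] 'b'=='b' → l++,r--
[3,17] 'y'=='y' → l++,r--
[4,16] 'b'=='b' → l++,r--
[5,15] 'x'=='x' → l++,r--
[6,14] 'a'=='a' → l++,r--
[7,13] 'b'=='b' → l++,r--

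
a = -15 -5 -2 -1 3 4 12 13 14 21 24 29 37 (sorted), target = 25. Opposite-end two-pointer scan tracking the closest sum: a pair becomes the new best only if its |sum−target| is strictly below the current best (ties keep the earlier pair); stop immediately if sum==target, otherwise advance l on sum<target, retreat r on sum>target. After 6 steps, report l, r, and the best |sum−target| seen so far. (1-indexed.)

l=1 r=13: -15+37=22 d=3 *, l++
l=2 r=13: -5+37=32 d=7, r--
l=2 r=12: -5+29=24 d=1 *, l++
l=3 r=12: -2+29=27 d=2, r--
l=3 r=11: -2+24=22 d=3, l++
l=4 r=11: -1+24=23 d=2, l++

l=5, r=11, best |Δ|=1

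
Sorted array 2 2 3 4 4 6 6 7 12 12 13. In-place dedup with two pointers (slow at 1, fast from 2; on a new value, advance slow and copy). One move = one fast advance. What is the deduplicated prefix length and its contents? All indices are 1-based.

(s=1,f=2) a[fast]=2=a[slow] dup → fast++
(s=1,f=3) a[fast]=3≠a[slow]=2 write a[2]=3 → slow++,fast++
(s=2,f=4) a[fast]=4≠a[slow]=3 write a[3]=4 → slow++,fast++
(s=3,f=5) a[fast]=4=a[slow] dup → fast++
(s=3,f=6) a[fast]=6≠a[slow]=4 write a[4]=6 → slow++,fast++
(s=4,f=7) a[fast]=6=a[slow] dup → fast++
(s=4,f=8) a[fast]=7≠a[slow]=6 write a[5]=7 → slow++,fast++
(s=5,f=9) a[fast]=12≠a[slow]=7 write a[6]=12 → slow++,fast++
(s=6,f=10) a[fast]=12=a[slow] dup → fast++
(s=6,f=11) a[fast]=13≠a[slow]=12 write a[7]=13 → slow++,fast++

length 7; prefix = [2, 3, 4, 6, 7, 12, 13]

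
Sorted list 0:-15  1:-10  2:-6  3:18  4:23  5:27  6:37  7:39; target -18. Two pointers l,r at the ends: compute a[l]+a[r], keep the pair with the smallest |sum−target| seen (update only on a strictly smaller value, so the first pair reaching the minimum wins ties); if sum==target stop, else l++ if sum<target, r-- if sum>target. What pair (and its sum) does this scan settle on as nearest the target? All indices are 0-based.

[0,7] -15+39=24 d=42 * → r--
[0,6] -15+37=22 d=40 * → r--
[0,5] -15+27=12 d=30 * → r--
[0,4] -15+23=8 d=26 * → r--
[0,3] -15+18=3 d=21 * → r--
[0,2] -15+-6=-21 d=3 * → l++
[1,2] -10+-6=-16 d=2 * → r--

pair (-10, -6) with sum -16 (|Δ|=2)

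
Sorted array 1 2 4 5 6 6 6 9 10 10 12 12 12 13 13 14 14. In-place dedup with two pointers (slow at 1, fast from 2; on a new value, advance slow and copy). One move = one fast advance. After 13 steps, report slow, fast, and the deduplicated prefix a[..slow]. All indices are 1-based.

slow=1 fast=2: a[fast]=2≠a[slow]=1 write a[2]=2, slow++,fast++
slow=2 fast=3: a[fast]=4≠a[slow]=2 write a[3]=4, slow++,fast++
slow=3 fast=4: a[fast]=5≠a[slow]=4 write a[4]=5, slow++,fast++
slow=4 fast=5: a[fast]=6≠a[slow]=5 write a[5]=6, slow++,fast++
slow=5 fast=6: a[fast]=6=a[slow] dup, fast++
slow=5 fast=7: a[fast]=6=a[slow] dup, fast++
slow=5 fast=8: a[fast]=9≠a[slow]=6 write a[6]=9, slow++,fast++
slow=6 fast=9: a[fast]=10≠a[slow]=9 write a[7]=10, slow++,fast++
slow=7 fast=10: a[fast]=10=a[slow] dup, fast++
slow=7 fast=11: a[fast]=12≠a[slow]=10 write a[8]=12, slow++,fast++
slow=8 fast=12: a[fast]=12=a[slow] dup, fast++
slow=8 fast=13: a[fast]=12=a[slow] dup, fast++
slow=8 fast=14: a[fast]=13≠a[slow]=12 write a[9]=13, slow++,fast++

slow=9, fast=15, prefix=[1, 2, 4, 5, 6, 9, 10, 12, 13]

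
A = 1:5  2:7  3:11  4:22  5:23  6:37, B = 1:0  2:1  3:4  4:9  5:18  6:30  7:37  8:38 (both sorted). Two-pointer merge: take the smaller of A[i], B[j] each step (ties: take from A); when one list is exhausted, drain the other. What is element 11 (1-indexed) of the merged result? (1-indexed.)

i=1 j=1: A[i]=5>B[j]=0 take 0, j++
i=1 j=2: A[i]=5>B[j]=1 take 1, j++
i=1 j=3: A[i]=5>B[j]=4 take 4, j++
i=1 j=4: A[i]=5<=B[j]=9 take 5, i++
i=2 j=4: A[i]=7<=B[j]=9 take 7, i++
i=3 j=4: A[i]=11>B[j]=9 take 9, j++
i=3 j=5: A[i]=11<=B[j]=18 take 11, i++
i=4 j=5: A[i]=22>B[j]=18 take 18, j++
i=4 j=6: A[i]=22<=B[j]=30 take 22, i++
i=5 j=6: A[i]=23<=B[j]=30 take 23, i++
i=6 j=6: A[i]=37>B[j]=30 take 30, j++
i=6 j=7: A[i]=37<=B[j]=37 take 37, i++
i=7 j=7: A done, take B[j]=37, j++
i=7 j=8: A done, take B[j]=38, j++

merged[11] = 30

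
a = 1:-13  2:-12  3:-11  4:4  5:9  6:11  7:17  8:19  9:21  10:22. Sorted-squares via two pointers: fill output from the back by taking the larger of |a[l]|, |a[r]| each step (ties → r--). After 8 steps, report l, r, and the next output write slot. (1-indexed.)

l=1 r=10: |-13|<=|22| out[10]=484, r--
l=1 r=9: |-13|<=|21| out[9]=441, r--
l=1 r=8: |-13|<=|19| out[8]=361, r--
l=1 r=7: |-13|<=|17| out[7]=289, r--
l=1 r=6: |-13|>|11| out[6]=169, l++
l=2 r=6: |-12|>|11| out[5]=144, l++
l=3 r=6: |-11|<=|11| out[4]=121, r--
l=3 r=5: |-11|>|9| out[3]=121, l++

l=4, r=5, next write slot=2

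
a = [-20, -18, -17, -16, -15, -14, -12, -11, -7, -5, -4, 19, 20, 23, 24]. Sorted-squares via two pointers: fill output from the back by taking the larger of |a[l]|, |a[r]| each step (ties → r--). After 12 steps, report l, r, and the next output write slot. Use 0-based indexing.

l=8, r=10, next write slot=2

[0,14] |-20|<=|24| out[14]=576 → r--
[0,13] |-20|<=|23| out[13]=529 → r--
[0,12] |-20|<=|20| out[12]=400 → r--
[0,11] |-20|>|19| out[11]=400 → l++
[1,11] |-18|<=|19| out[10]=361 → r--
[1,10] |-18|>|-4| out[9]=324 → l++
[2,10] |-17|>|-4| out[8]=289 → l++
[3,10] |-16|>|-4| out[7]=256 → l++
[4,10] |-15|>|-4| out[6]=225 → l++
[5,10] |-14|>|-4| out[5]=196 → l++
[6,10] |-12|>|-4| out[4]=144 → l++
[7,10] |-11|>|-4| out[3]=121 → l++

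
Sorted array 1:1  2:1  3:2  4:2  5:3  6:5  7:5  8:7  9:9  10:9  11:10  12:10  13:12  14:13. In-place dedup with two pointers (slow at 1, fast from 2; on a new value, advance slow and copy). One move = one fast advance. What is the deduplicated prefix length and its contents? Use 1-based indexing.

length 9; prefix = [1, 2, 3, 5, 7, 9, 10, 12, 13]

slow=1 fast=2: a[fast]=1=a[slow] dup, fast++
slow=1 fast=3: a[fast]=2≠a[slow]=1 write a[2]=2, slow++,fast++
slow=2 fast=4: a[fast]=2=a[slow] dup, fast++
slow=2 fast=5: a[fast]=3≠a[slow]=2 write a[3]=3, slow++,fast++
slow=3 fast=6: a[fast]=5≠a[slow]=3 write a[4]=5, slow++,fast++
slow=4 fast=7: a[fast]=5=a[slow] dup, fast++
slow=4 fast=8: a[fast]=7≠a[slow]=5 write a[5]=7, slow++,fast++
slow=5 fast=9: a[fast]=9≠a[slow]=7 write a[6]=9, slow++,fast++
slow=6 fast=10: a[fast]=9=a[slow] dup, fast++
slow=6 fast=11: a[fast]=10≠a[slow]=9 write a[7]=10, slow++,fast++
slow=7 fast=12: a[fast]=10=a[slow] dup, fast++
slow=7 fast=13: a[fast]=12≠a[slow]=10 write a[8]=12, slow++,fast++
slow=8 fast=14: a[fast]=13≠a[slow]=12 write a[9]=13, slow++,fast++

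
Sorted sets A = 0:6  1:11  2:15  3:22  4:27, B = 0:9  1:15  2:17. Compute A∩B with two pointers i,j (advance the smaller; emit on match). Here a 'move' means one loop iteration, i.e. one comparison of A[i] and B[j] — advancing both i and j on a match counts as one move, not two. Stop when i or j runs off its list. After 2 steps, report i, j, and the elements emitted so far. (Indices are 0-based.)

i=1, j=1, emitted=[]

[i=0,j=0] 6<9 → i++
[i=1,j=0] 11>9 → j++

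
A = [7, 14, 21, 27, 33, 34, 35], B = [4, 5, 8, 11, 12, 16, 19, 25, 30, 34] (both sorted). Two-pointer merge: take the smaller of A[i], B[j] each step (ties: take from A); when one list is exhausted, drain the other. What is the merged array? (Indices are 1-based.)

[4, 5, 7, 8, 11, 12, 14, 16, 19, 21, 25, 27, 30, 33, 34, 34, 35]

[i=1,j=1] A[i]=7>B[j]=4 take 4 → j++
[i=1,j=2] A[i]=7>B[j]=5 take 5 → j++
[i=1,j=3] A[i]=7<=B[j]=8 take 7 → i++
[i=2,j=3] A[i]=14>B[j]=8 take 8 → j++
[i=2,j=4] A[i]=14>B[j]=11 take 11 → j++
[i=2,j=5] A[i]=14>B[j]=12 take 12 → j++
[i=2,j=6] A[i]=14<=B[j]=16 take 14 → i++
[i=3,j=6] A[i]=21>B[j]=16 take 16 → j++
[i=3,j=7] A[i]=21>B[j]=19 take 19 → j++
[i=3,j=8] A[i]=21<=B[j]=25 take 21 → i++
[i=4,j=8] A[i]=27>B[j]=25 take 25 → j++
[i=4,j=9] A[i]=27<=B[j]=30 take 27 → i++
[i=5,j=9] A[i]=33>B[j]=30 take 30 → j++
[i=5,j=10] A[i]=33<=B[j]=34 take 33 → i++
[i=6,j=10] A[i]=34<=B[j]=34 take 34 → i++
[i=7,j=10] A[i]=35>B[j]=34 take 34 → j++
[i=7,j=11] B done, take A[i]=35 → i++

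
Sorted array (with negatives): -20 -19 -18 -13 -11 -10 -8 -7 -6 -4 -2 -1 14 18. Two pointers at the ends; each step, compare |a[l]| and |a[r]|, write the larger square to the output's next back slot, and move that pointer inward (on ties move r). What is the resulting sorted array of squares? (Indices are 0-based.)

[1, 4, 16, 36, 49, 64, 100, 121, 169, 196, 324, 324, 361, 400]

[0,13] |-20|>|18| out[13]=400 → l++
[1,13] |-19|>|18| out[12]=361 → l++
[2,13] |-18|<=|18| out[11]=324 → r--
[2,12] |-18|>|14| out[10]=324 → l++
[3,12] |-13|<=|14| out[9]=196 → r--
[3,11] |-13|>|-1| out[8]=169 → l++
[4,11] |-11|>|-1| out[7]=121 → l++
[5,11] |-10|>|-1| out[6]=100 → l++
[6,11] |-8|>|-1| out[5]=64 → l++
[7,11] |-7|>|-1| out[4]=49 → l++
[8,11] |-6|>|-1| out[3]=36 → l++
[9,11] |-4|>|-1| out[2]=16 → l++
[10,11] |-2|>|-1| out[1]=4 → l++
[11,11] |-1|<=|-1| out[0]=1 → r--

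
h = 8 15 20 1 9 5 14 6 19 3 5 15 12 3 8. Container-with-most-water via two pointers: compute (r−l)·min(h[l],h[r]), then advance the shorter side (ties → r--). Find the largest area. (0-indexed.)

l=0 r=14: min(8,8)*14=112 best=112 *, r--
l=0 r=13: min(8,3)*13=39 best=112, r--
l=0 r=12: min(8,12)*12=96 best=112, l++
l=1 r=12: min(15,12)*11=132 best=132 *, r--
l=1 r=11: min(15,15)*10=150 best=150 *, r--
l=1 r=10: min(15,5)*9=45 best=150, r--
l=1 r=9: min(15,3)*8=24 best=150, r--
l=1 r=8: min(15,19)*7=105 best=150, l++
l=2 r=8: min(20,19)*6=114 best=150, r--
l=2 r=7: min(20,6)*5=30 best=150, r--
l=2 r=6: min(20,14)*4=56 best=150, r--
l=2 r=5: min(20,5)*3=15 best=150, r--
l=2 r=4: min(20,9)*2=18 best=150, r--
l=2 r=3: min(20,1)*1=1 best=150, r--

max area = 150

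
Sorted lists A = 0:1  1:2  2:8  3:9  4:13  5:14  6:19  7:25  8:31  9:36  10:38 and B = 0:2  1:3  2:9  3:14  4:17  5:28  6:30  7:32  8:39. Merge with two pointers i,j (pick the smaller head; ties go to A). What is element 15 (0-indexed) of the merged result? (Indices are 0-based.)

[i=0,j=0] A[i]=1<=B[j]=2 take 1 → i++
[i=1,j=0] A[i]=2<=B[j]=2 take 2 → i++
[i=2,j=0] A[i]=8>B[j]=2 take 2 → j++
[i=2,j=1] A[i]=8>B[j]=3 take 3 → j++
[i=2,j=2] A[i]=8<=B[j]=9 take 8 → i++
[i=3,j=2] A[i]=9<=B[j]=9 take 9 → i++
[i=4,j=2] A[i]=13>B[j]=9 take 9 → j++
[i=4,j=3] A[i]=13<=B[j]=14 take 13 → i++
[i=5,j=3] A[i]=14<=B[j]=14 take 14 → i++
[i=6,j=3] A[i]=19>B[j]=14 take 14 → j++
[i=6,j=4] A[i]=19>B[j]=17 take 17 → j++
[i=6,j=5] A[i]=19<=B[j]=28 take 19 → i++
[i=7,j=5] A[i]=25<=B[j]=28 take 25 → i++
[i=8,j=5] A[i]=31>B[j]=28 take 28 → j++
[i=8,j=6] A[i]=31>B[j]=30 take 30 → j++
[i=8,j=7] A[i]=31<=B[j]=32 take 31 → i++
[i=9,j=7] A[i]=36>B[j]=32 take 32 → j++
[i=9,j=8] A[i]=36<=B[j]=39 take 36 → i++
[i=10,j=8] A[i]=38<=B[j]=39 take 38 → i++
[i=11,j=8] A done, take B[j]=39 → j++

merged[15] = 31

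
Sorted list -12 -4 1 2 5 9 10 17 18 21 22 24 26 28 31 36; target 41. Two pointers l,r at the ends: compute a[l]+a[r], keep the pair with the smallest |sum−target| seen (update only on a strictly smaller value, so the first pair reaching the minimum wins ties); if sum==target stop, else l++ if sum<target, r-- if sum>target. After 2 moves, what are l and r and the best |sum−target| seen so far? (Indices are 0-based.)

[0,15] -12+36=24 d=17 * → l++
[1,15] -4+36=32 d=9 * → l++

l=2, r=15, best |Δ|=9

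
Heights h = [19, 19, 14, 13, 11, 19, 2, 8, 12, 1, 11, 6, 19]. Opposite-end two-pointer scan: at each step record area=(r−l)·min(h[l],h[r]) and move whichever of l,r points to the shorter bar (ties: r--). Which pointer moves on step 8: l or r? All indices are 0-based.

l=0 r=12: min(19,19)*12=228 best=228 *, r--
l=0 r=11: min(19,6)*11=66 best=228, r--
l=0 r=10: min(19,11)*10=110 best=228, r--
l=0 r=9: min(19,1)*9=9 best=228, r--
l=0 r=8: min(19,12)*8=96 best=228, r--
l=0 r=7: min(19,8)*7=56 best=228, r--
l=0 r=6: min(19,2)*6=12 best=228, r--
l=0 r=5: min(19,19)*5=95 best=228, r--

r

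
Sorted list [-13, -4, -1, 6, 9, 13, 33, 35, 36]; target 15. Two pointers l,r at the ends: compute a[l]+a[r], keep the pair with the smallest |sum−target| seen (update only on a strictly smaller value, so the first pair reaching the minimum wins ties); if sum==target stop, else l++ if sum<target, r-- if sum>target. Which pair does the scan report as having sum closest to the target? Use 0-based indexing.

[0,8] -13+36=23 d=8 * → r--
[0,7] -13+35=22 d=7 * → r--
[0,6] -13+33=20 d=5 * → r--
[0,5] -13+13=0 d=15 → l++
[1,5] -4+13=9 d=6 → l++
[2,5] -1+13=12 d=3 * → l++
[3,5] 6+13=19 d=4 → r--
[3,4] 6+9=15 d=0 * → stop

pair (6, 9) with sum 15 (|Δ|=0)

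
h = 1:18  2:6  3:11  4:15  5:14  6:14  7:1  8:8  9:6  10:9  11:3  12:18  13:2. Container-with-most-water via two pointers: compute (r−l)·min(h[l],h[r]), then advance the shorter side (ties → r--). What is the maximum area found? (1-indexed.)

[1,13] min(18,2)*12=24 best=24 * → r--
[1,12] min(18,18)*11=198 best=198 * → r--
[1,11] min(18,3)*10=30 best=198 → r--
[1,10] min(18,9)*9=81 best=198 → r--
[1,9] min(18,6)*8=48 best=198 → r--
[1,8] min(18,8)*7=56 best=198 → r--
[1,7] min(18,1)*6=6 best=198 → r--
[1,6] min(18,14)*5=70 best=198 → r--
[1,5] min(18,14)*4=56 best=198 → r--
[1,4] min(18,15)*3=45 best=198 → r--
[1,3] min(18,11)*2=22 best=198 → r--
[1,2] min(18,6)*1=6 best=198 → r--

max area = 198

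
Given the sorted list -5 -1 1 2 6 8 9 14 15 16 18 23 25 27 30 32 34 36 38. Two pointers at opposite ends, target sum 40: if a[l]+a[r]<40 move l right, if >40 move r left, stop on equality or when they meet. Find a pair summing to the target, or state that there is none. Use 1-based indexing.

(2, 38)

[1,19] -5+38=33 <40 → l++
[2,19] -1+38=37 <40 → l++
[3,19] 1+38=39 <40 → l++
[4,19] 2+38=40 → found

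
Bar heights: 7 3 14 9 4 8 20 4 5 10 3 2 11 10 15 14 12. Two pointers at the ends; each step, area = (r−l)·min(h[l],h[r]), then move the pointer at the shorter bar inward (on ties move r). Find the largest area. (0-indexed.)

max area = 182

l=0 r=16: min(7,12)*16=112 best=112 *, l++
l=1 r=16: min(3,12)*15=45 best=112, l++
l=2 r=16: min(14,12)*14=168 best=168 *, r--
l=2 r=15: min(14,14)*13=182 best=182 *, r--
l=2 r=14: min(14,15)*12=168 best=182, l++
l=3 r=14: min(9,15)*11=99 best=182, l++
l=4 r=14: min(4,15)*10=40 best=182, l++
l=5 r=14: min(8,15)*9=72 best=182, l++
l=6 r=14: min(20,15)*8=120 best=182, r--
l=6 r=13: min(20,10)*7=70 best=182, r--
l=6 r=12: min(20,11)*6=66 best=182, r--
l=6 r=11: min(20,2)*5=10 best=182, r--
l=6 r=10: min(20,3)*4=12 best=182, r--
l=6 r=9: min(20,10)*3=30 best=182, r--
l=6 r=8: min(20,5)*2=10 best=182, r--
l=6 r=7: min(20,4)*1=4 best=182, r--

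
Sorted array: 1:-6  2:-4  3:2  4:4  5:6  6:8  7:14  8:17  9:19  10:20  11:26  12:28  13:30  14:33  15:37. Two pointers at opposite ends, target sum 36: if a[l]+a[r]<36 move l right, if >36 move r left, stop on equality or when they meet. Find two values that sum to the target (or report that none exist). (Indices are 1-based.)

(6, 30)

l=1 r=15: -6+37=31 <36, l++
l=2 r=15: -4+37=33 <36, l++
l=3 r=15: 2+37=39 >36, r--
l=3 r=14: 2+33=35 <36, l++
l=4 r=14: 4+33=37 >36, r--
l=4 r=13: 4+30=34 <36, l++
l=5 r=13: 6+30=36, found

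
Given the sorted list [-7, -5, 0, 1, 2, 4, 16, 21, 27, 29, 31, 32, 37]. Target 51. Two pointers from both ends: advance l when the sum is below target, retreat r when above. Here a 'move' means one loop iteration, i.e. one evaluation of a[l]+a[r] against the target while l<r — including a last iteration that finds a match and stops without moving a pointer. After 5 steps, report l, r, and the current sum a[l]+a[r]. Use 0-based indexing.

[0,12] -7+37=30 <51 → l++
[1,12] -5+37=32 <51 → l++
[2,12] 0+37=37 <51 → l++
[3,12] 1+37=38 <51 → l++
[4,12] 2+37=39 <51 → l++

l=5, r=12, sum=41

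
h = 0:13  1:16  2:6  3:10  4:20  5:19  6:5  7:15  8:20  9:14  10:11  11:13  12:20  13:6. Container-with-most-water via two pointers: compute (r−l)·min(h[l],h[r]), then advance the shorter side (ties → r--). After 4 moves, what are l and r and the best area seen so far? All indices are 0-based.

[0,13] min(13,6)*13=78 best=78 * → r--
[0,12] min(13,20)*12=156 best=156 * → l++
[1,12] min(16,20)*11=176 best=176 * → l++
[2,12] min(6,20)*10=60 best=176 → l++

l=3, r=12, best area=176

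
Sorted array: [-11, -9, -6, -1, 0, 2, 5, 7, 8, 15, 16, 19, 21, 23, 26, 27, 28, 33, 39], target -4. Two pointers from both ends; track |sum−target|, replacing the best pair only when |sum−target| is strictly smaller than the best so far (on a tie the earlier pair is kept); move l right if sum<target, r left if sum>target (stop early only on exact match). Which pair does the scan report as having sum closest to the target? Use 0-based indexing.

l=0 r=18: -11+39=28 d=32 *, r--
l=0 r=17: -11+33=22 d=26 *, r--
l=0 r=16: -11+28=17 d=21 *, r--
l=0 r=15: -11+27=16 d=20 *, r--
l=0 r=14: -11+26=15 d=19 *, r--
l=0 r=13: -11+23=12 d=16 *, r--
l=0 r=12: -11+21=10 d=14 *, r--
l=0 r=11: -11+19=8 d=12 *, r--
l=0 r=10: -11+16=5 d=9 *, r--
l=0 r=9: -11+15=4 d=8 *, r--
l=0 r=8: -11+8=-3 d=1 *, r--
l=0 r=7: -11+7=-4 d=0 *, stop

pair (-11, 7) with sum -4 (|Δ|=0)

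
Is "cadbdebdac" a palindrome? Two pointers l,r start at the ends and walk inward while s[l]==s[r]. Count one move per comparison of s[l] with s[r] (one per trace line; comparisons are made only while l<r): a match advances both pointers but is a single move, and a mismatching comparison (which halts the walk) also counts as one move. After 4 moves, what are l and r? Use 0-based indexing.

[0,9] 'c'=='c' → l++,r--
[1,8] 'a'=='a' → l++,r--
[2,7] 'd'=='d' → l++,r--
[3,6] 'b'=='b' → l++,r--

l=4, r=5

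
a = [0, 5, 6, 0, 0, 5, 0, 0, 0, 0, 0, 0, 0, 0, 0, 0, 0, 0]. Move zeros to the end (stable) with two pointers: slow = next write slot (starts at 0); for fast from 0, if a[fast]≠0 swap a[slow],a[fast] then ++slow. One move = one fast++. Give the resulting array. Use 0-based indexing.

[5, 6, 5, 0, 0, 0, 0, 0, 0, 0, 0, 0, 0, 0, 0, 0, 0, 0]

slow=0 fast=0: a[fast]=0, fast++
slow=0 fast=1: a[fast]=5≠0 swap→a[0]=5, slow++,fast++
slow=1 fast=2: a[fast]=6≠0 swap→a[1]=6, slow++,fast++
slow=2 fast=3: a[fast]=0, fast++
slow=2 fast=4: a[fast]=0, fast++
slow=2 fast=5: a[fast]=5≠0 swap→a[2]=5, slow++,fast++
slow=3 fast=6: a[fast]=0, fast++
slow=3 fast=7: a[fast]=0, fast++
slow=3 fast=8: a[fast]=0, fast++
slow=3 fast=9: a[fast]=0, fast++
slow=3 fast=10: a[fast]=0, fast++
slow=3 fast=11: a[fast]=0, fast++
slow=3 fast=12: a[fast]=0, fast++
slow=3 fast=13: a[fast]=0, fast++
slow=3 fast=14: a[fast]=0, fast++
slow=3 fast=15: a[fast]=0, fast++
slow=3 fast=16: a[fast]=0, fast++
slow=3 fast=17: a[fast]=0, fast++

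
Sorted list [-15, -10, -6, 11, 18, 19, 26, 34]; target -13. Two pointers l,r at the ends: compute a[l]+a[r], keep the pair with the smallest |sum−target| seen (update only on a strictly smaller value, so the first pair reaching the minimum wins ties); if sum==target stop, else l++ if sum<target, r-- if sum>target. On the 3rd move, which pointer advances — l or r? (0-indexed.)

[0,7] -15+34=19 d=32 * → r--
[0,6] -15+26=11 d=24 * → r--
[0,5] -15+19=4 d=17 * → r--

r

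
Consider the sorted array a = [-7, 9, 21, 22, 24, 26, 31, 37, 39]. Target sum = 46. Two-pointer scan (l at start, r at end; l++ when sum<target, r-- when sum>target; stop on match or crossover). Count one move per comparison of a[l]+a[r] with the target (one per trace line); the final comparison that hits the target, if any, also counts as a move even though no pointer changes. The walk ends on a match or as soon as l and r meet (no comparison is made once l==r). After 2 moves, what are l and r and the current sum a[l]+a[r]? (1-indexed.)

l=2, r=8, sum=46

[1,9] -7+39=32 <46 → l++
[2,9] 9+39=48 >46 → r--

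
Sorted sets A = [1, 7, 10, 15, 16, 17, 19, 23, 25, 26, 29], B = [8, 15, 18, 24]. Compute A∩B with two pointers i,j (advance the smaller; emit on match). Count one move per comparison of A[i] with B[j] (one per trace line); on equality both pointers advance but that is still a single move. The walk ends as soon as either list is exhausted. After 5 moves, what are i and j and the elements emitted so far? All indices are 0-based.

i=4, j=2, emitted=[15]

[i=0,j=0] 1<8 → i++
[i=1,j=0] 7<8 → i++
[i=2,j=0] 10>8 → j++
[i=2,j=1] 10<15 → i++
[i=3,j=1] 15==15 emit → i++,j++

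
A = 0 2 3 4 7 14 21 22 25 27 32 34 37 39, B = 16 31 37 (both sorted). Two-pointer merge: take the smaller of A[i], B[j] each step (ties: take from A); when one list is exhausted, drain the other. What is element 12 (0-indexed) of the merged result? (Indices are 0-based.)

[i=0,j=0] A[i]=0<=B[j]=16 take 0 → i++
[i=1,j=0] A[i]=2<=B[j]=16 take 2 → i++
[i=2,j=0] A[i]=3<=B[j]=16 take 3 → i++
[i=3,j=0] A[i]=4<=B[j]=16 take 4 → i++
[i=4,j=0] A[i]=7<=B[j]=16 take 7 → i++
[i=5,j=0] A[i]=14<=B[j]=16 take 14 → i++
[i=6,j=0] A[i]=21>B[j]=16 take 16 → j++
[i=6,j=1] A[i]=21<=B[j]=31 take 21 → i++
[i=7,j=1] A[i]=22<=B[j]=31 take 22 → i++
[i=8,j=1] A[i]=25<=B[j]=31 take 25 → i++
[i=9,j=1] A[i]=27<=B[j]=31 take 27 → i++
[i=10,j=1] A[i]=32>B[j]=31 take 31 → j++
[i=10,j=2] A[i]=32<=B[j]=37 take 32 → i++
[i=11,j=2] A[i]=34<=B[j]=37 take 34 → i++
[i=12,j=2] A[i]=37<=B[j]=37 take 37 → i++
[i=13,j=2] A[i]=39>B[j]=37 take 37 → j++
[i=13,j=3] B done, take A[i]=39 → i++

merged[12] = 32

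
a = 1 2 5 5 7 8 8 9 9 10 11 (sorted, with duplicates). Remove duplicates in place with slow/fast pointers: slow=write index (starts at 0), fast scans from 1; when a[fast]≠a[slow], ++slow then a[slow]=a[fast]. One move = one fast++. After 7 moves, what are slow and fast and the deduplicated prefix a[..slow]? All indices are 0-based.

slow=5, fast=8, prefix=[1, 2, 5, 7, 8, 9]

slow=0 fast=1: a[fast]=2≠a[slow]=1 write a[1]=2, slow++,fast++
slow=1 fast=2: a[fast]=5≠a[slow]=2 write a[2]=5, slow++,fast++
slow=2 fast=3: a[fast]=5=a[slow] dup, fast++
slow=2 fast=4: a[fast]=7≠a[slow]=5 write a[3]=7, slow++,fast++
slow=3 fast=5: a[fast]=8≠a[slow]=7 write a[4]=8, slow++,fast++
slow=4 fast=6: a[fast]=8=a[slow] dup, fast++
slow=4 fast=7: a[fast]=9≠a[slow]=8 write a[5]=9, slow++,fast++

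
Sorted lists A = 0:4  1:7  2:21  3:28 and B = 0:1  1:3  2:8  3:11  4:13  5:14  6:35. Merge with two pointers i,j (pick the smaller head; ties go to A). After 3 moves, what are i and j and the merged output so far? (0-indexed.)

[i=0,j=0] A[i]=4>B[j]=1 take 1 → j++
[i=0,j=1] A[i]=4>B[j]=3 take 3 → j++
[i=0,j=2] A[i]=4<=B[j]=8 take 4 → i++

i=1, j=2, merged so far=[1, 3, 4]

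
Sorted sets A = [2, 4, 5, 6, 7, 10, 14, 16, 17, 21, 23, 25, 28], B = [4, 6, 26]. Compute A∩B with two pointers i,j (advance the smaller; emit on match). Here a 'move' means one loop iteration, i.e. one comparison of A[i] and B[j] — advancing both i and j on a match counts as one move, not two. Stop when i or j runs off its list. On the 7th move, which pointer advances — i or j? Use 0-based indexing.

i

[i=0,j=0] 2<4 → i++
[i=1,j=0] 4==4 emit → i++,j++
[i=2,j=1] 5<6 → i++
[i=3,j=1] 6==6 emit → i++,j++
[i=4,j=2] 7<26 → i++
[i=5,j=2] 10<26 → i++
[i=6,j=2] 14<26 → i++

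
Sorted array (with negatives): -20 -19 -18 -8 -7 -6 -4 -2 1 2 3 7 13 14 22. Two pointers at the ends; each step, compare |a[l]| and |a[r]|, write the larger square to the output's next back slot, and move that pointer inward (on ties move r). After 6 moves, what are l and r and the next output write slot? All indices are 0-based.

l=3, r=11, next write slot=8

l=0 r=14: |-20|<=|22| out[14]=484, r--
l=0 r=13: |-20|>|14| out[13]=400, l++
l=1 r=13: |-19|>|14| out[12]=361, l++
l=2 r=13: |-18|>|14| out[11]=324, l++
l=3 r=13: |-8|<=|14| out[10]=196, r--
l=3 r=12: |-8|<=|13| out[9]=169, r--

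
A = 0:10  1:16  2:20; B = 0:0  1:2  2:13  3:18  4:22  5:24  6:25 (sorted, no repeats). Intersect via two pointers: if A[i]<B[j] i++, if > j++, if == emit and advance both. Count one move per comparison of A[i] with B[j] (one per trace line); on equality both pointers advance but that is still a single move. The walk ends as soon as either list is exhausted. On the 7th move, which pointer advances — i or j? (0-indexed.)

[i=0,j=0] 10>0 → j++
[i=0,j=1] 10>2 → j++
[i=0,j=2] 10<13 → i++
[i=1,j=2] 16>13 → j++
[i=1,j=3] 16<18 → i++
[i=2,j=3] 20>18 → j++
[i=2,j=4] 20<22 → i++

i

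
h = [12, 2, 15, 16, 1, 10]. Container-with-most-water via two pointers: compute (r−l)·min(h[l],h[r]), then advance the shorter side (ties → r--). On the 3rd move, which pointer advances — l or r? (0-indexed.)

l=0 r=5: min(12,10)*5=50 best=50 *, r--
l=0 r=4: min(12,1)*4=4 best=50, r--
l=0 r=3: min(12,16)*3=36 best=50, l++

l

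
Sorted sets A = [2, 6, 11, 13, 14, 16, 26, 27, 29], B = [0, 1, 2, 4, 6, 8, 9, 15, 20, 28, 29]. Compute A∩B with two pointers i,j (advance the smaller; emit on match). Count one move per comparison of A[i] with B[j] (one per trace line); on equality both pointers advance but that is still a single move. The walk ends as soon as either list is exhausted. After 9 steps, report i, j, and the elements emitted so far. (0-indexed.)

[i=0,j=0] 2>0 → j++
[i=0,j=1] 2>1 → j++
[i=0,j=2] 2==2 emit → i++,j++
[i=1,j=3] 6>4 → j++
[i=1,j=4] 6==6 emit → i++,j++
[i=2,j=5] 11>8 → j++
[i=2,j=6] 11>9 → j++
[i=2,j=7] 11<15 → i++
[i=3,j=7] 13<15 → i++

i=4, j=7, emitted=[2, 6]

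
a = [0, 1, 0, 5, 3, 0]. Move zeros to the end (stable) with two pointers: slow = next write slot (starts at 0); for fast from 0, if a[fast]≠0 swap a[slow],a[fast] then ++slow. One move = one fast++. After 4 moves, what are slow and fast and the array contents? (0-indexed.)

(s=0,f=0) a[fast]=0 → fast++
(s=0,f=1) a[fast]=1≠0 swap→a[0]=1 → slow++,fast++
(s=1,f=2) a[fast]=0 → fast++
(s=1,f=3) a[fast]=5≠0 swap→a[1]=5 → slow++,fast++

slow=2, fast=4, a=[1, 5, 0, 0, 3, 0]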